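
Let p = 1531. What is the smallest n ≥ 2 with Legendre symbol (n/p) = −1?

(2/1531) = −1, so 2 is the smallest positive non-residue mod 1531.

2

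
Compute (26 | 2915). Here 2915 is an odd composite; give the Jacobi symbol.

-1

Pull out 2: since 2915 ≡ 3 (mod 8), (2/2915) = -1.
Reciprocity: 13 ≡ 1 and 2915 ≡ 3 (mod 4), so (13/2915) = +(2915/13).
Reduce top mod 13: now compute (3/13).
Reciprocity: 3 ≡ 3 and 13 ≡ 1 (mod 4), so (3/13) = +(13/3).
Reduce top mod 3: now compute (1/3).
Reached (1/3) = 1. Collecting the sign flips along the way, the symbol is -1.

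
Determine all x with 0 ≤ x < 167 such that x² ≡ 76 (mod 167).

Since 167 ≡ 3 (mod 4), a square root of 76 is 76^((167+1)/4) = 76^42 mod 167.
Repeated squaring: 76^2≡98, 76^4≡85, 76^8≡44, 76^16≡99, 76^32≡115 (mod 167).
76^42 = 76^(32+8+2) ≡ 57 (mod 167).
Check: 57² = 3249 ≡ 76 (mod 167). The two roots are 57 and 110.

57, 110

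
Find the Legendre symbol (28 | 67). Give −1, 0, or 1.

Euler's criterion: (28/67) ≡ 28^33 (mod 67).
28^2 ≡ 47 (mod 67)
28^4 ≡ 65 (mod 67)
28^8 ≡ 4 (mod 67)
28^16 ≡ 16 (mod 67)
28^32 ≡ 55 (mod 67)
28^33 = 28^(32+1) ≡ 66 (mod 67).
Result is 66 ≡ −1, so (28/67) = −1.

-1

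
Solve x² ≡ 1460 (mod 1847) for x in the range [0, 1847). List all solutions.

Since 1847 ≡ 3 (mod 4), a square root of 1460 is 1460^((1847+1)/4) = 1460^462 mod 1847.
Repeated squaring: 1460^2≡162, 1460^4≡386, 1460^8≡1236, 1460^16≡227, 1460^32≡1660, 1460^64≡1723, 1460^128≡600, 1460^256≡1682 (mod 1847).
1460^462 = 1460^(256+128+64+8+4+2) ≡ 855 (mod 1847).
Check: 855² = 731025 ≡ 1460 (mod 1847). The two roots are 855 and 992.

855, 992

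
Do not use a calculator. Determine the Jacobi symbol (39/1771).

-1

Reciprocity: 39 ≡ 3 and 1771 ≡ 3 (mod 4), so (39/1771) = −(1771/39).
Reduce top mod 39: now compute (16/39).
Pull out 2^4: since 39 ≡ 7 (mod 8), (2/39) = +1, so (2/39)^4 = +1.
Reached (1/39) = 1. Collecting the sign flips along the way, the symbol is -1.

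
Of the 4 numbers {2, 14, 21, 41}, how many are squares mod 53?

(2/53) = -1 → non-residue.
(14/53) = -1 → non-residue.
(21/53) = -1 → non-residue.
(41/53) = -1 → non-residue.
Total quadratic residues among the 4: 0.

0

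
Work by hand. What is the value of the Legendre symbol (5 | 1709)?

1

Reciprocity: 5 ≡ 1 and 1709 ≡ 1 (mod 4), so (5/1709) = +(1709/5).
Reduce top mod 5: now compute (4/5).
Pull out 2^2: since 5 ≡ 5 (mod 8), (2/5) = -1, so (2/5)^2 = +1.
Reached (1/5) = 1. Collecting the sign flips along the way, the symbol is +1.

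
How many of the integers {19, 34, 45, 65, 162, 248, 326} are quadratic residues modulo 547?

4

(19/547) = +1 → QR.
(34/547) = +1 → QR.
(45/547) = -1 → non-residue.
(65/547) = -1 → non-residue.
(162/547) = -1 → non-residue.
(248/547) = +1 → QR.
(326/547) = +1 → QR.
Total quadratic residues among the 7: 4.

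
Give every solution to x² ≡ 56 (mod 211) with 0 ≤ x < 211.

30, 181

Since 211 ≡ 3 (mod 4), a square root of 56 is 56^((211+1)/4) = 56^53 mod 211.
Repeated squaring: 56^2≡182, 56^4≡208, 56^8≡9, 56^16≡81, 56^32≡20 (mod 211).
56^53 = 56^(32+16+4+1) ≡ 30 (mod 211).
Check: 30² = 900 ≡ 56 (mod 211). The two roots are 30 and 181.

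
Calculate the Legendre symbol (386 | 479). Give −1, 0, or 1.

1

Euler's criterion: (386/479) ≡ 386^239 (mod 479).
386^2 ≡ 27 (mod 479)
386^4 ≡ 250 (mod 479)
386^8 ≡ 230 (mod 479)
386^16 ≡ 210 (mod 479)
386^32 ≡ 32 (mod 479)
386^64 ≡ 66 (mod 479)
386^128 ≡ 45 (mod 479)
386^239 = 386^(128+64+32+8+4+2+1) ≡ 1 (mod 479).
Result is 1, so (386/479) = 1.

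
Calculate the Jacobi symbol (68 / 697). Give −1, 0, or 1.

Pull out 2^2: since 697 ≡ 1 (mod 8), (2/697) = +1, so (2/697)^2 = +1.
Reciprocity: 17 ≡ 1 and 697 ≡ 1 (mod 4), so (17/697) = +(697/17).
Reduce top mod 17: now compute (0/17).
Top reduces to 0: gcd > 1, so the symbol is 0.

0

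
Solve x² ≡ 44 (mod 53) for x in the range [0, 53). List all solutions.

53 ≡ 1 (mod 4), so we find a root by search.
Trying successive values, 16² = 256 ≡ 44 (mod 53). The other root is 53 − 16 = 37.

16, 37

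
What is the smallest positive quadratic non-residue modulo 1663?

(2/1663) = +1, so 2 is a residue.
(3/1663) = −1, so 3 is the smallest positive non-residue mod 1663.

3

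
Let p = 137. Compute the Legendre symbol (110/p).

-1

Pull out 2: since 137 ≡ 1 (mod 8), (2/137) = +1.
Reciprocity: 55 ≡ 3 and 137 ≡ 1 (mod 4), so (55/137) = +(137/55).
Reduce top mod 55: now compute (27/55).
Reciprocity: 27 ≡ 3 and 55 ≡ 3 (mod 4), so (27/55) = −(55/27).
Reduce top mod 27: now compute (1/27).
Reached (1/27) = 1. Collecting the sign flips along the way, the symbol is -1.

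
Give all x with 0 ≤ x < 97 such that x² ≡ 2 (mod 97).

14, 83

97 ≡ 1 (mod 4), so we find a root by search.
Trying successive values, 14² = 196 ≡ 2 (mod 97). The other root is 97 − 14 = 83.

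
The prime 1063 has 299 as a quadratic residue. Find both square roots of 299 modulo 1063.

281, 782

Since 1063 ≡ 3 (mod 4), a square root of 299 is 299^((1063+1)/4) = 299^266 mod 1063.
Repeated squaring: 299^2≡109, 299^4≡188, 299^8≡265, 299^16≡67, 299^32≡237, 299^64≡893, 299^128≡199, 299^256≡270 (mod 1063).
299^266 = 299^(256+8+2) ≡ 782 (mod 1063).
Check: 782² = 611524 ≡ 299 (mod 1063). The two roots are 281 and 782.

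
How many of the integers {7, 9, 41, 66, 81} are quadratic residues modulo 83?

4

(7/83) = +1 → QR.
(9/83) = +1 → QR.
(41/83) = +1 → QR.
(66/83) = -1 → non-residue.
(81/83) = +1 → QR.
Total quadratic residues among the 5: 4.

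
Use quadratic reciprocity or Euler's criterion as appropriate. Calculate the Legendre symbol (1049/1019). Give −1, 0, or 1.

First reduce: 1049 ≡ 30 (mod 1019).
Pull out 2: since 1019 ≡ 3 (mod 8), (2/1019) = -1.
Reciprocity: 15 ≡ 3 and 1019 ≡ 3 (mod 4), so (15/1019) = −(1019/15).
Reduce top mod 15: now compute (14/15).
Pull out 2: since 15 ≡ 7 (mod 8), (2/15) = +1.
Reciprocity: 7 ≡ 3 and 15 ≡ 3 (mod 4), so (7/15) = −(15/7).
Reduce top mod 7: now compute (1/7).
Reached (1/7) = 1. Collecting the sign flips along the way, the symbol is -1.

-1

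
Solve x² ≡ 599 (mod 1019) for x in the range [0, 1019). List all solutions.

238, 781

Since 1019 ≡ 3 (mod 4), a square root of 599 is 599^((1019+1)/4) = 599^255 mod 1019.
Repeated squaring: 599^2≡113, 599^4≡541, 599^8≡228, 599^16≡15, 599^32≡225, 599^64≡694, 599^128≡668 (mod 1019).
599^255 = 599^(128+64+32+16+8+4+2+1) ≡ 238 (mod 1019).
Check: 238² = 56644 ≡ 599 (mod 1019). The two roots are 238 and 781.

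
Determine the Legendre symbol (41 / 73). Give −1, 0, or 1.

Euler's criterion: (41/73) ≡ 41^36 (mod 73).
41^2 ≡ 2 (mod 73)
41^4 ≡ 4 (mod 73)
41^8 ≡ 16 (mod 73)
41^16 ≡ 37 (mod 73)
41^32 ≡ 55 (mod 73)
41^36 = 41^(32+4) ≡ 1 (mod 73).
Result is 1, so (41/73) = 1.

1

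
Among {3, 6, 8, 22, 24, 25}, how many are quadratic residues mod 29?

4

(3/29) = -1 → non-residue.
(6/29) = +1 → QR.
(8/29) = -1 → non-residue.
(22/29) = +1 → QR.
(24/29) = +1 → QR.
(25/29) = +1 → QR.
Total quadratic residues among the 6: 4.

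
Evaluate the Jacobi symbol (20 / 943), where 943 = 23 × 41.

-1

Pull out 2^2: since 943 ≡ 7 (mod 8), (2/943) = +1, so (2/943)^2 = +1.
Reciprocity: 5 ≡ 1 and 943 ≡ 3 (mod 4), so (5/943) = +(943/5).
Reduce top mod 5: now compute (3/5).
Reciprocity: 3 ≡ 3 and 5 ≡ 1 (mod 4), so (3/5) = +(5/3).
Reduce top mod 3: now compute (2/3).
Pull out 2: since 3 ≡ 3 (mod 8), (2/3) = -1.
Reached (1/3) = 1. Collecting the sign flips along the way, the symbol is -1.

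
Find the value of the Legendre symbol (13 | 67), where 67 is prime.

-1

Euler's criterion: (13/67) ≡ 13^33 (mod 67).
13^2 ≡ 35 (mod 67)
13^4 ≡ 19 (mod 67)
13^8 ≡ 26 (mod 67)
13^16 ≡ 6 (mod 67)
13^32 ≡ 36 (mod 67)
13^33 = 13^(32+1) ≡ 66 (mod 67).
Result is 66 ≡ −1, so (13/67) = −1.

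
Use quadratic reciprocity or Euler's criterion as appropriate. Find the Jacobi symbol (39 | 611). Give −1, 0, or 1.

Reciprocity: 39 ≡ 3 and 611 ≡ 3 (mod 4), so (39/611) = −(611/39).
Reduce top mod 39: now compute (26/39).
Pull out 2: since 39 ≡ 7 (mod 8), (2/39) = +1.
Reciprocity: 13 ≡ 1 and 39 ≡ 3 (mod 4), so (13/39) = +(39/13).
Reduce top mod 13: now compute (0/13).
Top reduces to 0: gcd > 1, so the symbol is 0.

0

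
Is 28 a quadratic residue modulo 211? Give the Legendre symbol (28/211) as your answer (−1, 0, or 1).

-1

Pull out 2^2: since 211 ≡ 3 (mod 8), (2/211) = -1, so (2/211)^2 = +1.
Reciprocity: 7 ≡ 3 and 211 ≡ 3 (mod 4), so (7/211) = −(211/7).
Reduce top mod 7: now compute (1/7).
Reached (1/7) = 1. Collecting the sign flips along the way, the symbol is -1.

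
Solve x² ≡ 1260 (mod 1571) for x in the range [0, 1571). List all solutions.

663, 908

Since 1571 ≡ 3 (mod 4), a square root of 1260 is 1260^((1571+1)/4) = 1260^393 mod 1571.
Repeated squaring: 1260^2≡890, 1260^4≡316, 1260^8≡883, 1260^16≡473, 1260^32≡647, 1260^64≡723, 1260^128≡1157, 1260^256≡157 (mod 1571).
1260^393 = 1260^(256+128+8+1) ≡ 663 (mod 1571).
Check: 663² = 439569 ≡ 1260 (mod 1571). The two roots are 663 and 908.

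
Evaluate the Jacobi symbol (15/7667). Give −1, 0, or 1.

-1

Reciprocity: 15 ≡ 3 and 7667 ≡ 3 (mod 4), so (15/7667) = −(7667/15).
Reduce top mod 15: now compute (2/15).
Pull out 2: since 15 ≡ 7 (mod 8), (2/15) = +1.
Reached (1/15) = 1. Collecting the sign flips along the way, the symbol is -1.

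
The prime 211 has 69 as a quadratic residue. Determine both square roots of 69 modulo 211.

51, 160

Since 211 ≡ 3 (mod 4), a square root of 69 is 69^((211+1)/4) = 69^53 mod 211.
Repeated squaring: 69^2≡119, 69^4≡24, 69^8≡154, 69^16≡84, 69^32≡93 (mod 211).
69^53 = 69^(32+16+4+1) ≡ 51 (mod 211).
Check: 51² = 2601 ≡ 69 (mod 211). The two roots are 51 and 160.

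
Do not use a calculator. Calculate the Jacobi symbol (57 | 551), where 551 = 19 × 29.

Reciprocity: 57 ≡ 1 and 551 ≡ 3 (mod 4), so (57/551) = +(551/57).
Reduce top mod 57: now compute (38/57).
Pull out 2: since 57 ≡ 1 (mod 8), (2/57) = +1.
Reciprocity: 19 ≡ 3 and 57 ≡ 1 (mod 4), so (19/57) = +(57/19).
Reduce top mod 19: now compute (0/19).
Top reduces to 0: gcd > 1, so the symbol is 0.

0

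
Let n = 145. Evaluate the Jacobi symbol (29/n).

0

Reciprocity: 29 ≡ 1 and 145 ≡ 1 (mod 4), so (29/145) = +(145/29).
Reduce top mod 29: now compute (0/29).
Top reduces to 0: gcd > 1, so the symbol is 0.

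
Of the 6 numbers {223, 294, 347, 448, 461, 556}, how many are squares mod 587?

4

(223/587) = +1 → QR.
(294/587) = -1 → non-residue.
(347/587) = +1 → QR.
(448/587) = +1 → QR.
(461/587) = +1 → QR.
(556/587) = -1 → non-residue.
Total quadratic residues among the 6: 4.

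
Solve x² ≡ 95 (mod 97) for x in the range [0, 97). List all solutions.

17, 80

97 ≡ 1 (mod 4), so we find a root by search.
Trying successive values, 17² = 289 ≡ 95 (mod 97). The other root is 97 − 17 = 80.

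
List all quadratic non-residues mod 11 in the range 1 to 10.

Square k = 1,…,5 (k and 11−k give the same square):
1²=1, 2²=4, 3²=9, 4²≡5, 5²≡3 (mod 11).
The residues are {1, 3, 4, 5, 9}; the non-residues are the remaining 5 nonzero classes.

2, 6, 7, 8, 10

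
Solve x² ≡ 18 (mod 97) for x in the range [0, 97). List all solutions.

97 ≡ 1 (mod 4), so we find a root by search.
Trying successive values, 42² = 1764 ≡ 18 (mod 97). The other root is 97 − 42 = 55.

42, 55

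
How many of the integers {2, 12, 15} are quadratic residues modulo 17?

(2/17) = +1 → QR.
(12/17) = -1 → non-residue.
(15/17) = +1 → QR.
Total quadratic residues among the 3: 2.

2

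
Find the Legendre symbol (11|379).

Euler's criterion: (11/379) ≡ 11^189 (mod 379).
11^2 ≡ 121 (mod 379)
11^4 ≡ 239 (mod 379)
11^8 ≡ 271 (mod 379)
11^16 ≡ 294 (mod 379)
11^32 ≡ 24 (mod 379)
11^64 ≡ 197 (mod 379)
11^128 ≡ 151 (mod 379)
11^189 = 11^(128+32+16+8+4+1) ≡ 378 (mod 379).
Result is 378 ≡ −1, so (11/379) = −1.

-1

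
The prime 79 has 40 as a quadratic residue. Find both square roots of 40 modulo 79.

Since 79 ≡ 3 (mod 4), a square root of 40 is 40^((79+1)/4) = 40^20 mod 79.
Repeated squaring: 40^2≡20, 40^4≡5, 40^8≡25, 40^16≡72 (mod 79).
40^20 = 40^(16+4) ≡ 44 (mod 79).
Check: 44² = 1936 ≡ 40 (mod 79). The two roots are 35 and 44.

35, 44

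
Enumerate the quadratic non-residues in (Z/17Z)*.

Square k = 1,…,8 (k and 17−k give the same square):
1²=1, 2²=4, 3²=9, 4²=16, 5²≡8, 6²≡2, 7²≡15, 8²≡13 (mod 17).
The residues are {1, 2, 4, 8, 9, 13, 15, 16}; the non-residues are the remaining 8 nonzero classes.

3, 5, 6, 7, 10, 11, 12, 14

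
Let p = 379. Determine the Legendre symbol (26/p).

1

Pull out 2: since 379 ≡ 3 (mod 8), (2/379) = -1.
Reciprocity: 13 ≡ 1 and 379 ≡ 3 (mod 4), so (13/379) = +(379/13).
Reduce top mod 13: now compute (2/13).
Pull out 2: since 13 ≡ 5 (mod 8), (2/13) = -1.
Reached (1/13) = 1. Collecting the sign flips along the way, the symbol is +1.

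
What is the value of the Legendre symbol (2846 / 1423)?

0

First reduce: 2846 ≡ 0 (mod 1423).
Top reduces to 0: gcd > 1, so the symbol is 0.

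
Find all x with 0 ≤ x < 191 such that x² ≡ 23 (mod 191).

65, 126

Since 191 ≡ 3 (mod 4), a square root of 23 is 23^((191+1)/4) = 23^48 mod 191.
Repeated squaring: 23^2≡147, 23^4≡26, 23^8≡103, 23^16≡104, 23^32≡120 (mod 191).
23^48 = 23^(32+16) ≡ 65 (mod 191).
Check: 65² = 4225 ≡ 23 (mod 191). The two roots are 65 and 126.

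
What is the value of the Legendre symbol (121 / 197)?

Euler's criterion: (121/197) ≡ 121^98 (mod 197).
121^2 ≡ 63 (mod 197)
121^4 ≡ 29 (mod 197)
121^8 ≡ 53 (mod 197)
121^16 ≡ 51 (mod 197)
121^32 ≡ 40 (mod 197)
121^64 ≡ 24 (mod 197)
121^98 = 121^(64+32+2) ≡ 1 (mod 197).
Result is 1, so (121/197) = 1.

1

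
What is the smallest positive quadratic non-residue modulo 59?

(2/59) = −1, so 2 is the smallest positive non-residue mod 59.

2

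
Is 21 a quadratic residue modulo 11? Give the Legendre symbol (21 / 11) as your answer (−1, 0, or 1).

-1

Euler's criterion: (21/11) ≡ 10^5 (mod 11).
10^2 ≡ 1 (mod 11)
10^4 ≡ 1 (mod 11)
10^5 = 10^(4+1) ≡ 10 (mod 11).
Result is 10 ≡ −1, so (21/11) = −1.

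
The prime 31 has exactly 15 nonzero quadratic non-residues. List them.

Square k = 1,…,15 (k and 31−k give the same square):
1²=1, 2²=4, 3²=9, 4²=16, 5²=25, 6²≡5, 7²≡18, 8²≡2, 9²≡19, 10²≡7, 11²≡28, 12²≡20, 13²≡14, 14²≡10, 15²≡8 (mod 31).
The residues are {1, 2, 4, 5, 7, 8, 9, 10, 14, 16, 18, 19, 20, 25, 28}; the non-residues are the remaining 15 nonzero classes.

3 6 11 12 13 15 17 21 22 23 24 26 27 29 30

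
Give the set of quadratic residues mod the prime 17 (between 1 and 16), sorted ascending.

Square k = 1,…,8 (k and 17−k give the same square):
1²=1, 2²=4, 3²=9, 4²=16, 5²≡8, 6²≡2, 7²≡15, 8²≡13 (mod 17).
So the quadratic residues mod 17 are {1, 2, 4, 8, 9, 13, 15, 16}.

1,2,4,8,9,13,15,16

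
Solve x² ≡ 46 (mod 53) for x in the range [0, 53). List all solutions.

53 ≡ 1 (mod 4), so we find a root by search.
Trying successive values, 24² = 576 ≡ 46 (mod 53). The other root is 53 − 24 = 29.

24, 29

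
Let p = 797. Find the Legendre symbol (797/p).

First reduce: 797 ≡ 0 (mod 797).
Top reduces to 0: gcd > 1, so the symbol is 0.

0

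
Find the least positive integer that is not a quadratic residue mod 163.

(2/163) = −1, so 2 is the smallest positive non-residue mod 163.

2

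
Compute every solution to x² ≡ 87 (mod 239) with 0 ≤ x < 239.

Since 239 ≡ 3 (mod 4), a square root of 87 is 87^((239+1)/4) = 87^60 mod 239.
Repeated squaring: 87^2≡160, 87^4≡27, 87^8≡12, 87^16≡144, 87^32≡182 (mod 239).
87^60 = 87^(32+16+8+4) ≡ 200 (mod 239).
Check: 200² = 40000 ≡ 87 (mod 239). The two roots are 39 and 200.

39, 200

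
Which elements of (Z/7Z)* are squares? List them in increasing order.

Square k = 1,…,3 (k and 7−k give the same square):
1²=1, 2²=4, 3²≡2 (mod 7).
So the quadratic residues mod 7 are {1, 2, 4}.

1, 2, 4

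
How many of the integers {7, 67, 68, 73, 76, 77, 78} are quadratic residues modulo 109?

3

(7/109) = +1 → QR.
(67/109) = -1 → non-residue.
(68/109) = -1 → non-residue.
(73/109) = +1 → QR.
(76/109) = -1 → non-residue.
(77/109) = -1 → non-residue.
(78/109) = +1 → QR.
Total quadratic residues among the 7: 3.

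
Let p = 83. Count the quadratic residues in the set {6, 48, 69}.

2

(6/83) = -1 → non-residue.
(48/83) = +1 → QR.
(69/83) = +1 → QR.
Total quadratic residues among the 3: 2.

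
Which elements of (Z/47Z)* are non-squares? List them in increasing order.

5 10 11 13 15 19 20 22 23 26 29 30 31 33 35 38 39 40 41 43 44 45 46

Square k = 1,…,23 (k and 47−k give the same square):
1²=1, 2²=4, 3²=9, 4²=16, 5²=25, 6²=36, 7²≡2, 8²≡17, 9²≡34, 10²≡6, 11²≡27, 12²≡3, 13²≡28, 14²≡8, 15²≡37, 16²≡21, 17²≡7, 18²≡42, 19²≡32, 20²≡24, 21²≡18, 22²≡14, 23²≡12 (mod 47).
The residues are {1, 2, 3, 4, 6, 7, 8, 9, 12, 14, 16, 17, 18, 21, 24, 25, 27, 28, 32, 34, 36, 37, 42}; the non-residues are the remaining 23 nonzero classes.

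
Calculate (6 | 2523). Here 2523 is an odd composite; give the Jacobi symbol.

0

Pull out 2: since 2523 ≡ 3 (mod 8), (2/2523) = -1.
Reciprocity: 3 ≡ 3 and 2523 ≡ 3 (mod 4), so (3/2523) = −(2523/3).
Reduce top mod 3: now compute (0/3).
Top reduces to 0: gcd > 1, so the symbol is 0.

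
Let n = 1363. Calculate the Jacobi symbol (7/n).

1

Reciprocity: 7 ≡ 3 and 1363 ≡ 3 (mod 4), so (7/1363) = −(1363/7).
Reduce top mod 7: now compute (5/7).
Reciprocity: 5 ≡ 1 and 7 ≡ 3 (mod 4), so (5/7) = +(7/5).
Reduce top mod 5: now compute (2/5).
Pull out 2: since 5 ≡ 5 (mod 8), (2/5) = -1.
Reached (1/5) = 1. Collecting the sign flips along the way, the symbol is +1.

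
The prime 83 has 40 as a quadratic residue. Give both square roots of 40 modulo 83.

Since 83 ≡ 3 (mod 4), a square root of 40 is 40^((83+1)/4) = 40^21 mod 83.
Repeated squaring: 40^2≡23, 40^4≡31, 40^8≡48, 40^16≡63 (mod 83).
40^21 = 40^(16+4+1) ≡ 17 (mod 83).
Check: 17² = 289 ≡ 40 (mod 83). The two roots are 17 and 66.

17, 66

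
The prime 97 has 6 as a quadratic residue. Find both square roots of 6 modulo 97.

43, 54

97 ≡ 1 (mod 4), so we find a root by search.
Trying successive values, 43² = 1849 ≡ 6 (mod 97). The other root is 97 − 43 = 54.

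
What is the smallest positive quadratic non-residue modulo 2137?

(2/2137) = +1, so 2 is a residue.
(3/2137) = +1, so 3 is a residue.
(4/2137) = +1, so 4 is a residue.
(5/2137) = −1, so 5 is the smallest positive non-residue mod 2137.

5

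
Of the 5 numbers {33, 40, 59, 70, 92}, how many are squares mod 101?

(33/101) = +1 → QR.
(40/101) = -1 → non-residue.
(59/101) = -1 → non-residue.
(70/101) = +1 → QR.
(92/101) = +1 → QR.
Total quadratic residues among the 5: 3.

3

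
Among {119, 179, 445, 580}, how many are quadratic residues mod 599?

1

(119/599) = -1 → non-residue.
(179/599) = +1 → QR.
(445/599) = -1 → non-residue.
(580/599) = -1 → non-residue.
Total quadratic residues among the 4: 1.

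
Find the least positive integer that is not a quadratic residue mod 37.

(2/37) = −1, so 2 is the smallest positive non-residue mod 37.

2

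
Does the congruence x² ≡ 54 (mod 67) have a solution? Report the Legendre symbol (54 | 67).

1

Pull out 2: since 67 ≡ 3 (mod 8), (2/67) = -1.
Reciprocity: 27 ≡ 3 and 67 ≡ 3 (mod 4), so (27/67) = −(67/27).
Reduce top mod 27: now compute (13/27).
Reciprocity: 13 ≡ 1 and 27 ≡ 3 (mod 4), so (13/27) = +(27/13).
Reduce top mod 13: now compute (1/13).
Reached (1/13) = 1. Collecting the sign flips along the way, the symbol is +1.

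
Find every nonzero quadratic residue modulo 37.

Square k = 1,…,18 (k and 37−k give the same square):
1²=1, 2²=4, 3²=9, 4²=16, 5²=25, 6²=36, 7²≡12, 8²≡27, 9²≡7, 10²≡26, 11²≡10, 12²≡33, 13²≡21, 14²≡11, 15²≡3, 16²≡34, 17²≡30, 18²≡28 (mod 37).
So the quadratic residues mod 37 are {1, 3, 4, 7, 9, 10, 11, 12, 16, 21, 25, 26, 27, 28, 30, 33, 34, 36}.

1,3,4,7,9,10,11,12,16,21,25,26,27,28,30,33,34,36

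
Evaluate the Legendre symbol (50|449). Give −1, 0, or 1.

1

Pull out 2: since 449 ≡ 1 (mod 8), (2/449) = +1.
Reciprocity: 25 ≡ 1 and 449 ≡ 1 (mod 4), so (25/449) = +(449/25).
Reduce top mod 25: now compute (24/25).
Pull out 2^3: since 25 ≡ 1 (mod 8), (2/25) = +1, so (2/25)^3 = +1.
Reciprocity: 3 ≡ 3 and 25 ≡ 1 (mod 4), so (3/25) = +(25/3).
Reduce top mod 3: now compute (1/3).
Reached (1/3) = 1. Collecting the sign flips along the way, the symbol is +1.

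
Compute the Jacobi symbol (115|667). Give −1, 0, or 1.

Reciprocity: 115 ≡ 3 and 667 ≡ 3 (mod 4), so (115/667) = −(667/115).
Reduce top mod 115: now compute (92/115).
Pull out 2^2: since 115 ≡ 3 (mod 8), (2/115) = -1, so (2/115)^2 = +1.
Reciprocity: 23 ≡ 3 and 115 ≡ 3 (mod 4), so (23/115) = −(115/23).
Reduce top mod 23: now compute (0/23).
Top reduces to 0: gcd > 1, so the symbol is 0.

0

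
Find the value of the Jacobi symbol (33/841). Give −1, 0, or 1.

1

Reciprocity: 33 ≡ 1 and 841 ≡ 1 (mod 4), so (33/841) = +(841/33).
Reduce top mod 33: now compute (16/33).
Pull out 2^4: since 33 ≡ 1 (mod 8), (2/33) = +1, so (2/33)^4 = +1.
Reached (1/33) = 1. Collecting the sign flips along the way, the symbol is +1.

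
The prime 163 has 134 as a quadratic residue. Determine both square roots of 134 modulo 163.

42, 121

Since 163 ≡ 3 (mod 4), a square root of 134 is 134^((163+1)/4) = 134^41 mod 163.
Repeated squaring: 134^2≡26, 134^4≡24, 134^8≡87, 134^16≡71, 134^32≡151 (mod 163).
134^41 = 134^(32+8+1) ≡ 121 (mod 163).
Check: 121² = 14641 ≡ 134 (mod 163). The two roots are 42 and 121.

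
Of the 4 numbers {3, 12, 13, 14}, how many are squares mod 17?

1

(3/17) = -1 → non-residue.
(12/17) = -1 → non-residue.
(13/17) = +1 → QR.
(14/17) = -1 → non-residue.
Total quadratic residues among the 4: 1.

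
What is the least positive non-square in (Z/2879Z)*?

7

(2/2879) = +1, so 2 is a residue.
(3/2879) = +1, so 3 is a residue.
(4/2879) = +1, so 4 is a residue.
(5/2879) = +1, so 5 is a residue.
(6/2879) = +1, so 6 is a residue.
(7/2879) = −1, so 7 is the smallest positive non-residue mod 2879.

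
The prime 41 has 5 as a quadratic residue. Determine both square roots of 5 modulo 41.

41 ≡ 1 (mod 4), so we find a root by search.
Trying successive values, 13² = 169 ≡ 5 (mod 41). The other root is 41 − 13 = 28.

13, 28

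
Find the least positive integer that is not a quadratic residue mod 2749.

(2/2749) = −1, so 2 is the smallest positive non-residue mod 2749.

2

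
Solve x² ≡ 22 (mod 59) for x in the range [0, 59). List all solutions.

Since 59 ≡ 3 (mod 4), a square root of 22 is 22^((59+1)/4) = 22^15 mod 59.
Repeated squaring: 22^2≡12, 22^4≡26, 22^8≡27 (mod 59).
22^15 = 22^(8+4+2+1) ≡ 9 (mod 59).
Check: 9² = 81 ≡ 22 (mod 59). The two roots are 9 and 50.

9, 50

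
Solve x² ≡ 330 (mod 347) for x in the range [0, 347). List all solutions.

Since 347 ≡ 3 (mod 4), a square root of 330 is 330^((347+1)/4) = 330^87 mod 347.
Repeated squaring: 330^2≡289, 330^4≡241, 330^8≡132, 330^16≡74, 330^32≡271, 330^64≡224 (mod 347).
330^87 = 330^(64+16+4+2+1) ≡ 315 (mod 347).
Check: 315² = 99225 ≡ 330 (mod 347). The two roots are 32 and 315.

32, 315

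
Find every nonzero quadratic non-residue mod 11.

Square k = 1,…,5 (k and 11−k give the same square):
1²=1, 2²=4, 3²=9, 4²≡5, 5²≡3 (mod 11).
The residues are {1, 3, 4, 5, 9}; the non-residues are the remaining 5 nonzero classes.

2, 6, 7, 8, 10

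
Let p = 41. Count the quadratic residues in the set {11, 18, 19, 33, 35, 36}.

(11/41) = -1 → non-residue.
(18/41) = +1 → QR.
(19/41) = -1 → non-residue.
(33/41) = +1 → QR.
(35/41) = -1 → non-residue.
(36/41) = +1 → QR.
Total quadratic residues among the 6: 3.

3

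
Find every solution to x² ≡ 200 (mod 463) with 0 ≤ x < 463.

Since 463 ≡ 3 (mod 4), a square root of 200 is 200^((463+1)/4) = 200^116 mod 463.
Repeated squaring: 200^2≡182, 200^4≡251, 200^8≡33, 200^16≡163, 200^32≡178, 200^64≡200 (mod 463).
200^116 = 200^(64+32+16+4) ≡ 178 (mod 463).
Check: 178² = 31684 ≡ 200 (mod 463). The two roots are 178 and 285.

178, 285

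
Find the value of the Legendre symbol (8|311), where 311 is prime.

1

Pull out 2^3: since 311 ≡ 7 (mod 8), (2/311) = +1, so (2/311)^3 = +1.
Reached (1/311) = 1. Collecting the sign flips along the way, the symbol is +1.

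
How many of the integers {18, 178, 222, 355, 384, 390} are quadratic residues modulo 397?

(18/397) = -1 → non-residue.
(178/397) = +1 → QR.
(222/397) = -1 → non-residue.
(355/397) = +1 → QR.
(384/397) = -1 → non-residue.
(390/397) = -1 → non-residue.
Total quadratic residues among the 6: 2.

2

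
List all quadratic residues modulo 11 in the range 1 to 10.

1 3 4 5 9

Square k = 1,…,5 (k and 11−k give the same square):
1²=1, 2²=4, 3²=9, 4²≡5, 5²≡3 (mod 11).
So the quadratic residues mod 11 are {1, 3, 4, 5, 9}.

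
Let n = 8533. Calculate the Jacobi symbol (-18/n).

-1

First reduce: -18 ≡ 8515 (mod 8533).
Reciprocity: 8515 ≡ 3 and 8533 ≡ 1 (mod 4), so (8515/8533) = +(8533/8515).
Reduce top mod 8515: now compute (18/8515).
Pull out 2: since 8515 ≡ 3 (mod 8), (2/8515) = -1.
Reciprocity: 9 ≡ 1 and 8515 ≡ 3 (mod 4), so (9/8515) = +(8515/9).
Reduce top mod 9: now compute (1/9).
Reached (1/9) = 1. Collecting the sign flips along the way, the symbol is -1.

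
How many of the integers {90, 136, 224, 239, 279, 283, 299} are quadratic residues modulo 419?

2

(90/419) = -1 → non-residue.
(136/419) = +1 → QR.
(224/419) = -1 → non-residue.
(239/419) = -1 → non-residue.
(279/419) = -1 → non-residue.
(283/419) = -1 → non-residue.
(299/419) = +1 → QR.
Total quadratic residues among the 7: 2.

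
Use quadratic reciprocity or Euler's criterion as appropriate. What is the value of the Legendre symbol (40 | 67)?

Euler's criterion: (40/67) ≡ 40^33 (mod 67).
40^2 ≡ 59 (mod 67)
40^4 ≡ 64 (mod 67)
40^8 ≡ 9 (mod 67)
40^16 ≡ 14 (mod 67)
40^32 ≡ 62 (mod 67)
40^33 = 40^(32+1) ≡ 1 (mod 67).
Result is 1, so (40/67) = 1.

1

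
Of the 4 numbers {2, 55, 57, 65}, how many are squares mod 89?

(2/89) = +1 → QR.
(55/89) = +1 → QR.
(57/89) = +1 → QR.
(65/89) = -1 → non-residue.
Total quadratic residues among the 4: 3.

3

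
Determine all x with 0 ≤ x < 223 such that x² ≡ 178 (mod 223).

63, 160

Since 223 ≡ 3 (mod 4), a square root of 178 is 178^((223+1)/4) = 178^56 mod 223.
Repeated squaring: 178^2≡18, 178^4≡101, 178^8≡166, 178^16≡127, 178^32≡73 (mod 223).
178^56 = 178^(32+16+8) ≡ 63 (mod 223).
Check: 63² = 3969 ≡ 178 (mod 223). The two roots are 63 and 160.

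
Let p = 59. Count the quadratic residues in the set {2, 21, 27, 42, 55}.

(2/59) = -1 → non-residue.
(21/59) = +1 → QR.
(27/59) = +1 → QR.
(42/59) = -1 → non-residue.
(55/59) = -1 → non-residue.
Total quadratic residues among the 5: 2.

2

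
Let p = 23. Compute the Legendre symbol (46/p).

First reduce: 46 ≡ 0 (mod 23).
Top reduces to 0: gcd > 1, so the symbol is 0.

0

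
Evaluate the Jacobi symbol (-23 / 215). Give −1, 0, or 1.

1

First reduce: -23 ≡ 192 (mod 215).
Pull out 2^6: since 215 ≡ 7 (mod 8), (2/215) = +1, so (2/215)^6 = +1.
Reciprocity: 3 ≡ 3 and 215 ≡ 3 (mod 4), so (3/215) = −(215/3).
Reduce top mod 3: now compute (2/3).
Pull out 2: since 3 ≡ 3 (mod 8), (2/3) = -1.
Reached (1/3) = 1. Collecting the sign flips along the way, the symbol is +1.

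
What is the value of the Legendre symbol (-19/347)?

First reduce: -19 ≡ 328 (mod 347).
Pull out 2^3: since 347 ≡ 3 (mod 8), (2/347) = -1, so (2/347)^3 = -1.
Reciprocity: 41 ≡ 1 and 347 ≡ 3 (mod 4), so (41/347) = +(347/41).
Reduce top mod 41: now compute (19/41).
Reciprocity: 19 ≡ 3 and 41 ≡ 1 (mod 4), so (19/41) = +(41/19).
Reduce top mod 19: now compute (3/19).
Reciprocity: 3 ≡ 3 and 19 ≡ 3 (mod 4), so (3/19) = −(19/3).
Reduce top mod 3: now compute (1/3).
Reached (1/3) = 1. Collecting the sign flips along the way, the symbol is +1.

1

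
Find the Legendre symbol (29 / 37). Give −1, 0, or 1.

-1

Reciprocity: 29 ≡ 1 and 37 ≡ 1 (mod 4), so (29/37) = +(37/29).
Reduce top mod 29: now compute (8/29).
Pull out 2^3: since 29 ≡ 5 (mod 8), (2/29) = -1, so (2/29)^3 = -1.
Reached (1/29) = 1. Collecting the sign flips along the way, the symbol is -1.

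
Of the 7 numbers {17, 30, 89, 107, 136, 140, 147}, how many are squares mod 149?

4

(17/149) = +1 → QR.
(30/149) = +1 → QR.
(89/149) = -1 → non-residue.
(107/149) = +1 → QR.
(136/149) = -1 → non-residue.
(140/149) = +1 → QR.
(147/149) = -1 → non-residue.
Total quadratic residues among the 7: 4.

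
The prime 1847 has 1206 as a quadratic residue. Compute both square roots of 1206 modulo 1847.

70, 1777

Since 1847 ≡ 3 (mod 4), a square root of 1206 is 1206^((1847+1)/4) = 1206^462 mod 1847.
Repeated squaring: 1206^2≡847, 1206^4≡773, 1206^8≡948, 1206^16≡1062, 1206^32≡1174, 1206^64≡414, 1206^128≡1472, 1206^256≡253 (mod 1847).
1206^462 = 1206^(256+128+64+8+4+2) ≡ 1777 (mod 1847).
Check: 1777² = 3157729 ≡ 1206 (mod 1847). The two roots are 70 and 1777.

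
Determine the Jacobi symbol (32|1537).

1

Pull out 2^5: since 1537 ≡ 1 (mod 8), (2/1537) = +1, so (2/1537)^5 = +1.
Reached (1/1537) = 1. Collecting the sign flips along the way, the symbol is +1.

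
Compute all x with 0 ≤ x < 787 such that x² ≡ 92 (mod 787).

346, 441

Since 787 ≡ 3 (mod 4), a square root of 92 is 92^((787+1)/4) = 92^197 mod 787.
Repeated squaring: 92^2≡594, 92^4≡260, 92^8≡705, 92^16≡428, 92^32≡600, 92^64≡341, 92^128≡592 (mod 787).
92^197 = 92^(128+64+4+1) ≡ 441 (mod 787).
Check: 441² = 194481 ≡ 92 (mod 787). The two roots are 346 and 441.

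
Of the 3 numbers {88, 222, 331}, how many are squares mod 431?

(88/431) = +1 → QR.
(222/431) = -1 → non-residue.
(331/431) = -1 → non-residue.
Total quadratic residues among the 3: 1.

1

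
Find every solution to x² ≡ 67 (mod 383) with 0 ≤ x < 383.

140, 243

Since 383 ≡ 3 (mod 4), a square root of 67 is 67^((383+1)/4) = 67^96 mod 383.
Repeated squaring: 67^2≡276, 67^4≡342, 67^8≡149, 67^16≡370, 67^32≡169, 67^64≡219 (mod 383).
67^96 = 67^(64+32) ≡ 243 (mod 383).
Check: 243² = 59049 ≡ 67 (mod 383). The two roots are 140 and 243.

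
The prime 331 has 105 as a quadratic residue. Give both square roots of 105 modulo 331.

Since 331 ≡ 3 (mod 4), a square root of 105 is 105^((331+1)/4) = 105^83 mod 331.
Repeated squaring: 105^2≡102, 105^4≡143, 105^8≡258, 105^16≡33, 105^32≡96, 105^64≡279 (mod 331).
105^83 = 105^(64+16+2+1) ≡ 84 (mod 331).
Check: 84² = 7056 ≡ 105 (mod 331). The two roots are 84 and 247.

84, 247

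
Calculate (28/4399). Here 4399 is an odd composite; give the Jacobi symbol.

Pull out 2^2: since 4399 ≡ 7 (mod 8), (2/4399) = +1, so (2/4399)^2 = +1.
Reciprocity: 7 ≡ 3 and 4399 ≡ 3 (mod 4), so (7/4399) = −(4399/7).
Reduce top mod 7: now compute (3/7).
Reciprocity: 3 ≡ 3 and 7 ≡ 3 (mod 4), so (3/7) = −(7/3).
Reduce top mod 3: now compute (1/3).
Reached (1/3) = 1. Collecting the sign flips along the way, the symbol is +1.

1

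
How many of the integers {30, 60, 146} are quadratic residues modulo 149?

1

(30/149) = +1 → QR.
(60/149) = -1 → non-residue.
(146/149) = -1 → non-residue.
Total quadratic residues among the 3: 1.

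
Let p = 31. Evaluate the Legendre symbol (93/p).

First reduce: 93 ≡ 0 (mod 31).
Top reduces to 0: gcd > 1, so the symbol is 0.

0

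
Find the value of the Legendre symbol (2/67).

-1

Pull out 2: since 67 ≡ 3 (mod 8), (2/67) = -1.
Reached (1/67) = 1. Collecting the sign flips along the way, the symbol is -1.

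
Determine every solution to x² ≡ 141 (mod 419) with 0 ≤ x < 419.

159, 260

Since 419 ≡ 3 (mod 4), a square root of 141 is 141^((419+1)/4) = 141^105 mod 419.
Repeated squaring: 141^2≡188, 141^4≡148, 141^8≡116, 141^16≡48, 141^32≡209, 141^64≡105 (mod 419).
141^105 = 141^(64+32+8+1) ≡ 260 (mod 419).
Check: 260² = 67600 ≡ 141 (mod 419). The two roots are 159 and 260.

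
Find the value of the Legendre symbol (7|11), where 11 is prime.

-1

Euler's criterion: (7/11) ≡ 7^5 (mod 11).
7^2 ≡ 5 (mod 11)
7^4 ≡ 3 (mod 11)
7^5 = 7^(4+1) ≡ 10 (mod 11).
Result is 10 ≡ −1, so (7/11) = −1.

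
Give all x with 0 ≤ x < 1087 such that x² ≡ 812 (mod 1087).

Since 1087 ≡ 3 (mod 4), a square root of 812 is 812^((1087+1)/4) = 812^272 mod 1087.
Repeated squaring: 812^2≡622, 812^4≡999, 812^8≡135, 812^16≡833, 812^32≡383, 812^64≡1031, 812^128≡962, 812^256≡407 (mod 1087).
812^272 = 812^(256+16) ≡ 974 (mod 1087).
Check: 974² = 948676 ≡ 812 (mod 1087). The two roots are 113 and 974.

113, 974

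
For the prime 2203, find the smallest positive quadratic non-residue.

(2/2203) = −1, so 2 is the smallest positive non-residue mod 2203.

2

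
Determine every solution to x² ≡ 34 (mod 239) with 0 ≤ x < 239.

Since 239 ≡ 3 (mod 4), a square root of 34 is 34^((239+1)/4) = 34^60 mod 239.
Repeated squaring: 34^2≡200, 34^4≡87, 34^8≡160, 34^16≡27, 34^32≡12 (mod 239).
34^60 = 34^(32+16+8+4) ≡ 150 (mod 239).
Check: 150² = 22500 ≡ 34 (mod 239). The two roots are 89 and 150.

89, 150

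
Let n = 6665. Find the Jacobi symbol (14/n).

1

Pull out 2: since 6665 ≡ 1 (mod 8), (2/6665) = +1.
Reciprocity: 7 ≡ 3 and 6665 ≡ 1 (mod 4), so (7/6665) = +(6665/7).
Reduce top mod 7: now compute (1/7).
Reached (1/7) = 1. Collecting the sign flips along the way, the symbol is +1.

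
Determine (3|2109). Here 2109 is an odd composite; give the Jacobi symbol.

0

Reciprocity: 3 ≡ 3 and 2109 ≡ 1 (mod 4), so (3/2109) = +(2109/3).
Reduce top mod 3: now compute (0/3).
Top reduces to 0: gcd > 1, so the symbol is 0.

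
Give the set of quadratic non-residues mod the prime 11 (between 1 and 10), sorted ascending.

2,6,7,8,10

Square k = 1,…,5 (k and 11−k give the same square):
1²=1, 2²=4, 3²=9, 4²≡5, 5²≡3 (mod 11).
The residues are {1, 3, 4, 5, 9}; the non-residues are the remaining 5 nonzero classes.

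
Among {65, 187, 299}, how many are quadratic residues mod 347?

(65/347) = -1 → non-residue.
(187/347) = -1 → non-residue.
(299/347) = -1 → non-residue.
Total quadratic residues among the 3: 0.

0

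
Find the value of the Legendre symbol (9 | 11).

Euler's criterion: (9/11) ≡ 9^5 (mod 11).
9^2 ≡ 4 (mod 11)
9^4 ≡ 5 (mod 11)
9^5 = 9^(4+1) ≡ 1 (mod 11).
Result is 1, so (9/11) = 1.

1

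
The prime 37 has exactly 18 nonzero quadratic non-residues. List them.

Square k = 1,…,18 (k and 37−k give the same square):
1²=1, 2²=4, 3²=9, 4²=16, 5²=25, 6²=36, 7²≡12, 8²≡27, 9²≡7, 10²≡26, 11²≡10, 12²≡33, 13²≡21, 14²≡11, 15²≡3, 16²≡34, 17²≡30, 18²≡28 (mod 37).
The residues are {1, 3, 4, 7, 9, 10, 11, 12, 16, 21, 25, 26, 27, 28, 30, 33, 34, 36}; the non-residues are the remaining 18 nonzero classes.

2, 5, 6, 8, 13, 14, 15, 17, 18, 19, 20, 22, 23, 24, 29, 31, 32, 35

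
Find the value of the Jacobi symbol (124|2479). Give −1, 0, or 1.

Pull out 2^2: since 2479 ≡ 7 (mod 8), (2/2479) = +1, so (2/2479)^2 = +1.
Reciprocity: 31 ≡ 3 and 2479 ≡ 3 (mod 4), so (31/2479) = −(2479/31).
Reduce top mod 31: now compute (30/31).
Pull out 2: since 31 ≡ 7 (mod 8), (2/31) = +1.
Reciprocity: 15 ≡ 3 and 31 ≡ 3 (mod 4), so (15/31) = −(31/15).
Reduce top mod 15: now compute (1/15).
Reached (1/15) = 1. Collecting the sign flips along the way, the symbol is +1.

1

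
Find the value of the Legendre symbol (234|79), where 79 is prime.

1

First reduce: 234 ≡ 76 (mod 79).
Pull out 2^2: since 79 ≡ 7 (mod 8), (2/79) = +1, so (2/79)^2 = +1.
Reciprocity: 19 ≡ 3 and 79 ≡ 3 (mod 4), so (19/79) = −(79/19).
Reduce top mod 19: now compute (3/19).
Reciprocity: 3 ≡ 3 and 19 ≡ 3 (mod 4), so (3/19) = −(19/3).
Reduce top mod 3: now compute (1/3).
Reached (1/3) = 1. Collecting the sign flips along the way, the symbol is +1.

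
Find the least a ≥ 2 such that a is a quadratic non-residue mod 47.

(2/47) = +1, so 2 is a residue.
(3/47) = +1, so 3 is a residue.
(4/47) = +1, so 4 is a residue.
(5/47) = −1, so 5 is the smallest positive non-residue mod 47.

5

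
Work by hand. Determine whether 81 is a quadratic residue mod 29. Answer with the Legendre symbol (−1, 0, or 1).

1

Euler's criterion: (81/29) ≡ 23^14 (mod 29).
23^2 ≡ 7 (mod 29)
23^4 ≡ 20 (mod 29)
23^8 ≡ 23 (mod 29)
23^14 = 23^(8+4+2) ≡ 1 (mod 29).
Result is 1, so (81/29) = 1.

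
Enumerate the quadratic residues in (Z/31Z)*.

1,2,4,5,7,8,9,10,14,16,18,19,20,25,28

Square k = 1,…,15 (k and 31−k give the same square):
1²=1, 2²=4, 3²=9, 4²=16, 5²=25, 6²≡5, 7²≡18, 8²≡2, 9²≡19, 10²≡7, 11²≡28, 12²≡20, 13²≡14, 14²≡10, 15²≡8 (mod 31).
So the quadratic residues mod 31 are {1, 2, 4, 5, 7, 8, 9, 10, 14, 16, 18, 19, 20, 25, 28}.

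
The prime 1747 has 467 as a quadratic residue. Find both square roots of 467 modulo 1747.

Since 1747 ≡ 3 (mod 4), a square root of 467 is 467^((1747+1)/4) = 467^437 mod 1747.
Repeated squaring: 467^2≡1461, 467^4≡1434, 467^8≡137, 467^16≡1299, 467^32≡1546, 467^64≡220, 467^128≡1231, 467^256≡712 (mod 1747).
467^437 = 467^(256+128+32+16+4+1) ≡ 879 (mod 1747).
Check: 879² = 772641 ≡ 467 (mod 1747). The two roots are 868 and 879.

868, 879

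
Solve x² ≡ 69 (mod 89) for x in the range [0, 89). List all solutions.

89 ≡ 1 (mod 4), so we find a root by search.
Trying successive values, 43² = 1849 ≡ 69 (mod 89). The other root is 89 − 43 = 46.

43, 46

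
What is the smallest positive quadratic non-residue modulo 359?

7

(2/359) = +1, so 2 is a residue.
(3/359) = +1, so 3 is a residue.
(4/359) = +1, so 4 is a residue.
(5/359) = +1, so 5 is a residue.
(6/359) = +1, so 6 is a residue.
(7/359) = −1, so 7 is the smallest positive non-residue mod 359.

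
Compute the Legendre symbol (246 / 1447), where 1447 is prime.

Pull out 2: since 1447 ≡ 7 (mod 8), (2/1447) = +1.
Reciprocity: 123 ≡ 3 and 1447 ≡ 3 (mod 4), so (123/1447) = −(1447/123).
Reduce top mod 123: now compute (94/123).
Pull out 2: since 123 ≡ 3 (mod 8), (2/123) = -1.
Reciprocity: 47 ≡ 3 and 123 ≡ 3 (mod 4), so (47/123) = −(123/47).
Reduce top mod 47: now compute (29/47).
Reciprocity: 29 ≡ 1 and 47 ≡ 3 (mod 4), so (29/47) = +(47/29).
Reduce top mod 29: now compute (18/29).
Pull out 2: since 29 ≡ 5 (mod 8), (2/29) = -1.
Reciprocity: 9 ≡ 1 and 29 ≡ 1 (mod 4), so (9/29) = +(29/9).
Reduce top mod 9: now compute (2/9).
Pull out 2: since 9 ≡ 1 (mod 8), (2/9) = +1.
Reached (1/9) = 1. Collecting the sign flips along the way, the symbol is +1.

1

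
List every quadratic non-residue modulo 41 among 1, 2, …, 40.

3, 6, 7, 11, 12, 13, 14, 15, 17, 19, 22, 24, 26, 27, 28, 29, 30, 34, 35, 38

Square k = 1,…,20 (k and 41−k give the same square):
1²=1, 2²=4, 3²=9, 4²=16, 5²=25, 6²=36, 7²≡8, 8²≡23, 9²≡40, 10²≡18, 11²≡39, 12²≡21, 13²≡5, 14²≡32, 15²≡20, 16²≡10, 17²≡2, 18²≡37, 19²≡33, 20²≡31 (mod 41).
The residues are {1, 2, 4, 5, 8, 9, 10, 16, 18, 20, 21, 23, 25, 31, 32, 33, 36, 37, 39, 40}; the non-residues are the remaining 20 nonzero classes.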